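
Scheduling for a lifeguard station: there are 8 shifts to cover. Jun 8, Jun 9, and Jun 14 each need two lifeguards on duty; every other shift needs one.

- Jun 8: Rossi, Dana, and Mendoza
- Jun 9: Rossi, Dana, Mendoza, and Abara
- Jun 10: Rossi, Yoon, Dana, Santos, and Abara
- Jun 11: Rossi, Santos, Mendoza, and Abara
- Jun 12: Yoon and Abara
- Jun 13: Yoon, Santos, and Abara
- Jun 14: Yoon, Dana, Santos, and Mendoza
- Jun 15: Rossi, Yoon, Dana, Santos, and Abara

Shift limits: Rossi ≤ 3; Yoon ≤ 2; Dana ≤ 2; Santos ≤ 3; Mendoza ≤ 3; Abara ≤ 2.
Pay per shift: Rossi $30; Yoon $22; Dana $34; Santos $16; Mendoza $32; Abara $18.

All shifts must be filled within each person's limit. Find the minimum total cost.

$250

Picking the cheapest available lifeguard for each shift independently would cost $230, but that ignores the shift limits.
An optimal schedule: Jun 8→Rossi+Mendoza, Jun 9→Abara+Rossi, Jun 10→Yoon, Jun 11→Santos, Jun 12→Abara, Jun 13→Santos, Jun 14→Santos+Yoon, Jun 15→Rossi.
Total: 30 + 32 + 18 + 30 + 22 + 16 + 18 + 16 + 16 + 22 + 30 = $250.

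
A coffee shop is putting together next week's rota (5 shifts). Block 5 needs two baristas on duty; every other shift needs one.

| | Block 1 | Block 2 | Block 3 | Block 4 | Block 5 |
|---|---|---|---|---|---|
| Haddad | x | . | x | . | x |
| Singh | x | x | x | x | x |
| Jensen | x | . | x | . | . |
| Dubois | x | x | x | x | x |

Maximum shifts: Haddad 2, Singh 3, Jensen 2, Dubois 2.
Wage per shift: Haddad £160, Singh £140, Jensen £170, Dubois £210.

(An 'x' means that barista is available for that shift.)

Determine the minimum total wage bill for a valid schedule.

Picking the cheapest available barista for each shift independently would cost £860, but that ignores the shift limits.
An optimal schedule: Block 1→Haddad, Block 2→Singh, Block 3→Jensen, Block 4→Singh, Block 5→Haddad+Singh.
Total: 160 + 140 + 170 + 140 + 160 + 140 = £910.

£910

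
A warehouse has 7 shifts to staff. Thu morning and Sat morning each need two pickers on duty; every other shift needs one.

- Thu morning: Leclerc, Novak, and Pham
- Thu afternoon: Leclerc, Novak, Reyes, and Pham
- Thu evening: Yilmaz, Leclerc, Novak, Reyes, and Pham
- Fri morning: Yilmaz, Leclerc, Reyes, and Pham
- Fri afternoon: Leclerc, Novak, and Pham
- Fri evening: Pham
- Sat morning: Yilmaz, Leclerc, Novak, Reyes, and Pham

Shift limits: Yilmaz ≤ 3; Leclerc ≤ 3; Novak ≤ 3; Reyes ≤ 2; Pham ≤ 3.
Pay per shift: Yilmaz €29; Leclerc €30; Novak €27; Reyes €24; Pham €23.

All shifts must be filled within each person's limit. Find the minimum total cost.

€227

Fri evening can only be covered by Pham, so that assignment is forced.
Picking the cheapest available picker for each shift independently would cost €212, but that ignores the shift limits.
An optimal schedule: Thu morning→Pham+Novak, Thu afternoon→Reyes, Thu evening→Novak, Fri morning→Reyes, Fri afternoon→Pham, Fri evening→Pham, Sat morning→Novak+Yilmaz.
Total: 23 + 27 + 24 + 27 + 24 + 23 + 23 + 27 + 29 = €227.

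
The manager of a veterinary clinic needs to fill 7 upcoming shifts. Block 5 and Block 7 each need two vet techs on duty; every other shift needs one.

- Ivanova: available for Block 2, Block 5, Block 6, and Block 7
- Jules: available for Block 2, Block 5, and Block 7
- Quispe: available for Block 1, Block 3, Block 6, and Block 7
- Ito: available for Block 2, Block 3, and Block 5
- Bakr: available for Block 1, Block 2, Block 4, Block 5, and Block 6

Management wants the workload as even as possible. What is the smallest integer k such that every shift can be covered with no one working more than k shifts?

2

With 5 vet techs and 9 worker-slots to fill, someone must work at least ⌈9/5⌉ = 2 shifts, so k ≥ 2.
k = 2 works: Block 1→Quispe, Block 2→Jules, Block 3→Quispe, Block 4→Bakr, Block 5→Ito+Bakr, Block 6→Ivanova, Block 7→Ivanova+Jules.
Loads: Ivanova 2, Jules 2, Quispe 2, Ito 1, Bakr 2 — all ≤ 2.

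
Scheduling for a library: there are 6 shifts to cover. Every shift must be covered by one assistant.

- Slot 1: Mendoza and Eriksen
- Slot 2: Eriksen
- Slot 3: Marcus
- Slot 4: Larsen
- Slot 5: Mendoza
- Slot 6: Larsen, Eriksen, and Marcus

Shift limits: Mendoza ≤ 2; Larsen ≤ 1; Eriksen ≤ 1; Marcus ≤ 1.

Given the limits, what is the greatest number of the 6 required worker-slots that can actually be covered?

Total capacity across all assistants is 2+1+1+1 = 5, and 6 slots are needed, so at most 5 can be filled.
An assignment achieving 5: Slot 1→Mendoza, Slot 2→Eriksen, Slot 3→Marcus, Slot 4→Larsen, Slot 5→Mendoza.
Loads: Mendoza 2/2, Larsen 1/1, Eriksen 1/1, Marcus 1/1.

5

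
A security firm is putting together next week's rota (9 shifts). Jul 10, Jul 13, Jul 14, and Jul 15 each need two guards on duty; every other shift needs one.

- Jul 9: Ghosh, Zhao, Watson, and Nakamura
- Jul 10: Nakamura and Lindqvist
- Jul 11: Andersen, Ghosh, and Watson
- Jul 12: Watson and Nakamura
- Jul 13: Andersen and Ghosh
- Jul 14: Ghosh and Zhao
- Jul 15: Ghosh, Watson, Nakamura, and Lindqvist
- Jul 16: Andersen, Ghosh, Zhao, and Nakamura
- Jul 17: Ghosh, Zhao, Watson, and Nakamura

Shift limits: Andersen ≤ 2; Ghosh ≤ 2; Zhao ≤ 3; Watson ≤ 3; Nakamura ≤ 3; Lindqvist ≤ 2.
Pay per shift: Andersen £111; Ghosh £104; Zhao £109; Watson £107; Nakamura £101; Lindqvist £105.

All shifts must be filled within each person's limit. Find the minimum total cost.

£1371

Jul 10 can only be covered by Nakamura and Lindqvist, so that assignment is forced.
Jul 13 can only be covered by Andersen and Ghosh, so that assignment is forced.
Jul 14 can only be covered by Ghosh and Zhao, so that assignment is forced.
Picking the cheapest available guard for each shift independently would cost £1347, but that ignores the shift limits.
An optimal schedule: Jul 9→Nakamura, Jul 10→Nakamura+Lindqvist, Jul 11→Watson, Jul 12→Nakamura, Jul 13→Ghosh+Andersen, Jul 14→Ghosh+Zhao, Jul 15→Lindqvist+Watson, Jul 16→Zhao, Jul 17→Watson.
Total: 101 + 101 + 105 + 107 + 101 + 104 + 111 + 104 + 109 + 105 + 107 + 109 + 107 = £1371.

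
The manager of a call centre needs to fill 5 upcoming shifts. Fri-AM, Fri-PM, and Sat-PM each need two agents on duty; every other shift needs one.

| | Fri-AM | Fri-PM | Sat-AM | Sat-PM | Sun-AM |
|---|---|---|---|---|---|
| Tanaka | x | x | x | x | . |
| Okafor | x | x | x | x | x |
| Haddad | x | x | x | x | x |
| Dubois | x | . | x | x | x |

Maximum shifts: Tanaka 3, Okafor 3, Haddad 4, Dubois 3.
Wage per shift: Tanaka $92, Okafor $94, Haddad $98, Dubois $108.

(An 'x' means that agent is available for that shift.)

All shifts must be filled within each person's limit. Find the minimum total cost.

$754

Picking the cheapest available agent for each shift independently would cost $744, but that ignores the shift limits.
An optimal schedule: Fri-AM→Tanaka+Haddad, Fri-PM→Tanaka+Okafor, Sat-AM→Tanaka, Sat-PM→Okafor+Haddad, Sun-AM→Okafor.
Total: 92 + 98 + 92 + 94 + 92 + 94 + 98 + 94 = $754.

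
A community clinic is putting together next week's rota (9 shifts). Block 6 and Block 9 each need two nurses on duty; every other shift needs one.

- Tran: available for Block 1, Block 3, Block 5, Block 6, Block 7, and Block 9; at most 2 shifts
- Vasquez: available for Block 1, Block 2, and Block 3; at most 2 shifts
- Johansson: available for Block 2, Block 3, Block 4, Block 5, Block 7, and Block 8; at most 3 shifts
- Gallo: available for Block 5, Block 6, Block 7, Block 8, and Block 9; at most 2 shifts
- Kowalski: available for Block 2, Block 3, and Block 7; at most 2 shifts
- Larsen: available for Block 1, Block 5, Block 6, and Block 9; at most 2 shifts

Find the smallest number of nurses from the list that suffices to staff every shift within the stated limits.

11 slots to fill and no one can take more than 3, so at least ⌈11/3⌉ = 4 nurses are needed.
Any 4 nurses together have capacity at most 3+2+2+2 = 9 < 11 slots, so 4 can never suffice.
Tran, Vasquez, Johansson, Gallo, and Kowalski alone can cover everything: Block 1→Vasquez, Block 2→Vasquez, Block 3→Kowalski, Block 4→Johansson, Block 5→Johansson, Block 6→Tran+Gallo, Block 7→Kowalski, Block 8→Johansson, Block 9→Tran+Gallo.

5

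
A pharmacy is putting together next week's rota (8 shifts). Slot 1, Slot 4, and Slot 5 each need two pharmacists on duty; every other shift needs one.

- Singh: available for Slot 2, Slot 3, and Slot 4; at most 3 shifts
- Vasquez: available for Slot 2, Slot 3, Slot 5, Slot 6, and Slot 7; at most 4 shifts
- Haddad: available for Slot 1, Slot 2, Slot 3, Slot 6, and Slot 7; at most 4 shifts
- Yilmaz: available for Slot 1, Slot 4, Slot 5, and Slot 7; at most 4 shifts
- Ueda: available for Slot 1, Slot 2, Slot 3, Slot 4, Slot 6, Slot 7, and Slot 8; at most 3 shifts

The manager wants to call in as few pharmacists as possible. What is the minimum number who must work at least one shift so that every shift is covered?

3

11 slots to fill and no one can take more than 4, so at least ⌈11/4⌉ = 3 pharmacists are needed.
Vasquez, Yilmaz, and Ueda alone can cover everything: Slot 1→Yilmaz+Ueda, Slot 2→Vasquez, Slot 3→Vasquez, Slot 4→Yilmaz+Ueda, Slot 5→Vasquez+Yilmaz, Slot 6→Vasquez, Slot 7→Yilmaz, Slot 8→Ueda.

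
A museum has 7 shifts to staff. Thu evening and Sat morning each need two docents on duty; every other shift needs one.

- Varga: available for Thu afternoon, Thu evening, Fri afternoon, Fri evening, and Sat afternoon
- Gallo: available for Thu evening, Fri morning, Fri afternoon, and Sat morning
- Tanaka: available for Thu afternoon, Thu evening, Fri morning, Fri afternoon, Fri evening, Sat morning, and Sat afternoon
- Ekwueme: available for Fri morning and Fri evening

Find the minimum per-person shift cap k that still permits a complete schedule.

With 4 docents and 9 worker-slots to fill, someone must work at least ⌈9/4⌉ = 3 shifts, so k ≥ 3.
k = 3 works: Thu afternoon→Varga, Thu evening→Varga+Gallo, Fri morning→Gallo, Fri afternoon→Tanaka, Fri evening→Tanaka, Sat morning→Gallo+Tanaka, Sat afternoon→Varga.
Loads: Varga 3, Gallo 3, Tanaka 3, Ekwueme 0 — all ≤ 3.

3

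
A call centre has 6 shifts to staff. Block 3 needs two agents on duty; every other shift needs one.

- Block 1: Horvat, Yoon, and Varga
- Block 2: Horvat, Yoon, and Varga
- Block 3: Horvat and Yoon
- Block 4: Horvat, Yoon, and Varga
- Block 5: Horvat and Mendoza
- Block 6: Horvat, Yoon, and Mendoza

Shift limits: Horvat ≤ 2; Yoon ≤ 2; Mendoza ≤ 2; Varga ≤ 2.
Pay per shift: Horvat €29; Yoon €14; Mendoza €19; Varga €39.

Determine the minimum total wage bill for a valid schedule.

€163

Block 3 can only be covered by Horvat and Yoon, so that assignment is forced.
Picking the cheapest available agent for each shift independently would cost €118, but that ignores the shift limits.
An optimal schedule: Block 1→Yoon, Block 2→Horvat, Block 3→Yoon+Horvat, Block 4→Varga, Block 5→Mendoza, Block 6→Mendoza.
Total: 14 + 29 + 14 + 29 + 39 + 19 + 19 = €163.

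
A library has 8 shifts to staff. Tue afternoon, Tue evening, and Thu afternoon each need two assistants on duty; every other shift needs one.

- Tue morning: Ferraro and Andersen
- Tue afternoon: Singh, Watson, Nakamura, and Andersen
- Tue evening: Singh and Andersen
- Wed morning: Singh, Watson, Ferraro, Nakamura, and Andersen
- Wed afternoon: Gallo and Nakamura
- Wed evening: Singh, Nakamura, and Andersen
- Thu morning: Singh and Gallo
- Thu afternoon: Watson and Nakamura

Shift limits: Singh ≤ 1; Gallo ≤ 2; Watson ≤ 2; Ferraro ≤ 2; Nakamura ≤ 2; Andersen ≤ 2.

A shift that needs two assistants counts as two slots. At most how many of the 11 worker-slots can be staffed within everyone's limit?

Total capacity across all assistants is 1+2+2+2+2+2 = 11, and 11 slots are needed, so at most 11 can be filled.
An assignment achieving 11: Tue morning→Ferraro, Tue afternoon→Watson+Andersen, Tue evening→Singh+Andersen, Wed morning→Ferraro, Wed afternoon→Gallo, Wed evening→Nakamura, Thu morning→Gallo, Thu afternoon→Watson+Nakamura.
Loads: Singh 1/1, Gallo 2/2, Watson 2/2, Ferraro 2/2, Nakamura 2/2, Andersen 2/2.

11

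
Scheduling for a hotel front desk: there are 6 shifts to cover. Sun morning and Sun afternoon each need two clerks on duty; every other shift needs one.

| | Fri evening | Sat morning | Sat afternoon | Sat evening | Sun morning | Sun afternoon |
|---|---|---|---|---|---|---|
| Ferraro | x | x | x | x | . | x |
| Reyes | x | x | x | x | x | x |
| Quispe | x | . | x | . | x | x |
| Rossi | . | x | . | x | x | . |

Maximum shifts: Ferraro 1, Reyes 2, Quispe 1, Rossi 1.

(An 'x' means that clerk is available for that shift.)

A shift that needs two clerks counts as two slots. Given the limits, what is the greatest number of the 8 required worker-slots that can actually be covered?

5

Total capacity across all clerks is 1+2+1+1 = 5, and 8 slots are needed, so at most 5 can be filled.
An assignment achieving 5: Fri evening→Ferraro, Sat morning→Reyes, Sat afternoon→Reyes, Sat evening→Rossi, Sun morning→Quispe.
Loads: Ferraro 1/1, Reyes 2/2, Quispe 1/1, Rossi 1/1.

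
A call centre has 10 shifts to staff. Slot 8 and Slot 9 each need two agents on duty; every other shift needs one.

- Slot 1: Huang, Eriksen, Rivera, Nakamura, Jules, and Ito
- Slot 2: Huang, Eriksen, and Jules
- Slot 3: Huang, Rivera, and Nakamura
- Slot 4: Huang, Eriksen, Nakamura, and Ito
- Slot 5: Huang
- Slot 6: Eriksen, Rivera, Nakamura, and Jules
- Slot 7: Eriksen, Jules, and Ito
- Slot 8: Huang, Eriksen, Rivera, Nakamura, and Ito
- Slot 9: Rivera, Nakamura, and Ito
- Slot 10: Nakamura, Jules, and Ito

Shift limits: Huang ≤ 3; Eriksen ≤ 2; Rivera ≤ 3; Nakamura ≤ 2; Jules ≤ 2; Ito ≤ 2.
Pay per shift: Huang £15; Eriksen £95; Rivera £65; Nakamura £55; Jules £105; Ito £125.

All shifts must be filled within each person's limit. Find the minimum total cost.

Slot 5 can only be covered by Huang, so that assignment is forced.
Picking the cheapest available agent for each shift independently would cost £470, but that ignores the shift limits.
An optimal schedule: Slot 1→Jules, Slot 2→Huang, Slot 3→Huang, Slot 4→Nakamura, Slot 5→Huang, Slot 6→Rivera, Slot 7→Eriksen, Slot 8→Rivera+Eriksen, Slot 9→Nakamura+Rivera, Slot 10→Jules.
Total: 105 + 15 + 15 + 55 + 15 + 65 + 95 + 65 + 95 + 55 + 65 + 105 = £750.

£750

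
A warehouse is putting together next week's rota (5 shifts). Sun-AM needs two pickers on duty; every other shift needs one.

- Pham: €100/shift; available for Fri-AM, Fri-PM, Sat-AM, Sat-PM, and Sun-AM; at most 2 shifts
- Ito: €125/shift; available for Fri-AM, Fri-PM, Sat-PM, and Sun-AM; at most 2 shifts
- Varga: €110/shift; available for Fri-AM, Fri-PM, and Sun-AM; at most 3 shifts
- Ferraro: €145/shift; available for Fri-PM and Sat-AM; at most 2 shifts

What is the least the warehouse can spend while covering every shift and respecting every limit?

€655

Picking the cheapest available picker for each shift independently would cost €610, but that ignores the shift limits.
An optimal schedule: Fri-AM→Varga, Fri-PM→Varga, Sat-AM→Pham, Sat-PM→Pham, Sun-AM→Varga+Ito.
Total: 110 + 110 + 100 + 100 + 110 + 125 = €655.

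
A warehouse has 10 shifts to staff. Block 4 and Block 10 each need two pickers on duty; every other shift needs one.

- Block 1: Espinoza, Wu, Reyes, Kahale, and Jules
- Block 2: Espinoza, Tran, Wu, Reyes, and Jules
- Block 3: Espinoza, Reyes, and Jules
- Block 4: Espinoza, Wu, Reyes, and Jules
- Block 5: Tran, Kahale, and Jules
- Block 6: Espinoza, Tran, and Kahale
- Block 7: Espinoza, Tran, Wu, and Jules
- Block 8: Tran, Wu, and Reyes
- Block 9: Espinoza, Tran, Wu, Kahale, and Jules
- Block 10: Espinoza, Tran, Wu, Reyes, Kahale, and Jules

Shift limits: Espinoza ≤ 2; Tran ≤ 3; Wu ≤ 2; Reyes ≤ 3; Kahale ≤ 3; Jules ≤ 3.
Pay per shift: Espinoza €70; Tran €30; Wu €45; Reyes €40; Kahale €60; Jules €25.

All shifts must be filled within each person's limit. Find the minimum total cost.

€435

Picking the cheapest available picker for each shift independently would cost €330, but that ignores the shift limits.
An optimal schedule: Block 1→Reyes, Block 2→Tran, Block 3→Jules, Block 4→Reyes+Wu, Block 5→Jules, Block 6→Tran, Block 7→Jules, Block 8→Tran, Block 9→Wu, Block 10→Reyes+Kahale.
Total: 40 + 30 + 25 + 40 + 45 + 25 + 30 + 25 + 30 + 45 + 40 + 60 = €435.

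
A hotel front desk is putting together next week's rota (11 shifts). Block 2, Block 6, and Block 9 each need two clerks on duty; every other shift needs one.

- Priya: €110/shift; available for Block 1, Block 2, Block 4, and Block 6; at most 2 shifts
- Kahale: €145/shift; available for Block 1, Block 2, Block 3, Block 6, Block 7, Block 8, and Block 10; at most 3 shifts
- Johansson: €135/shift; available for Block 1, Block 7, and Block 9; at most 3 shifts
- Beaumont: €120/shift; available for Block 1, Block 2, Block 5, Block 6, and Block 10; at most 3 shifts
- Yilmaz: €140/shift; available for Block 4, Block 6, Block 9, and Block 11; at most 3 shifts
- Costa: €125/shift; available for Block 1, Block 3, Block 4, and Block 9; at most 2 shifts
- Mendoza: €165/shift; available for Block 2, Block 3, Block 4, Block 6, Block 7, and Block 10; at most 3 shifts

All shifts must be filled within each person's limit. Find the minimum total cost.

Block 5 can only be covered by Beaumont, so that assignment is forced.
Block 8 can only be covered by Kahale, so that assignment is forced.
Block 11 can only be covered by Yilmaz, so that assignment is forced.
Picking the cheapest available clerk for each shift independently would cost €1725, but that ignores the shift limits.
An optimal schedule: Block 1→Johansson, Block 2→Priya+Beaumont, Block 3→Costa, Block 4→Yilmaz, Block 5→Beaumont, Block 6→Priya+Yilmaz, Block 7→Johansson, Block 8→Kahale, Block 9→Costa+Johansson, Block 10→Beaumont, Block 11→Yilmaz.
Total: 135 + 110 + 120 + 125 + 140 + 120 + 110 + 140 + 135 + 145 + 125 + 135 + 120 + 140 = €1800.

€1800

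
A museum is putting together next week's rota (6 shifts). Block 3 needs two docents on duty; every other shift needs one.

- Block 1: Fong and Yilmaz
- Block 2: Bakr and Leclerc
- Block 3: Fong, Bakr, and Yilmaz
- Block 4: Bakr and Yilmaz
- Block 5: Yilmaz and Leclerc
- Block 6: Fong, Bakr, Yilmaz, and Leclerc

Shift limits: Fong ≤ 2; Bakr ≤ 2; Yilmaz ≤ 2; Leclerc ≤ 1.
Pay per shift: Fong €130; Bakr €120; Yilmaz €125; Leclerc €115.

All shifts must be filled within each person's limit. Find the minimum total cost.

€865

Picking the cheapest available docent for each shift independently would cost €835, but that ignores the shift limits.
An optimal schedule: Block 1→Fong, Block 2→Bakr, Block 3→Fong+Yilmaz, Block 4→Bakr, Block 5→Yilmaz, Block 6→Leclerc.
Total: 130 + 120 + 130 + 125 + 120 + 125 + 115 = €865.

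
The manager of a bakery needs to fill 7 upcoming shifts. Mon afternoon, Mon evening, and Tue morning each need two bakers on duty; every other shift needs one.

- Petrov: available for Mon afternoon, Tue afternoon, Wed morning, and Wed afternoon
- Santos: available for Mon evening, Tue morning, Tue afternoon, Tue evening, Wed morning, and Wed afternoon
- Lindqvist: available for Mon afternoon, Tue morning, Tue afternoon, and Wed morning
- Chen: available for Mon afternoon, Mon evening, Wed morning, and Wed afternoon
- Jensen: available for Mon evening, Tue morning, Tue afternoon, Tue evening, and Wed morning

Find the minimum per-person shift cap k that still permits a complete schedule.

2

With 5 bakers and 10 worker-slots to fill, someone must work at least ⌈10/5⌉ = 2 shifts, so k ≥ 2.
k = 2 works: Mon afternoon→Petrov+Lindqvist, Mon evening→Santos+Chen, Tue morning→Lindqvist+Jensen, Tue afternoon→Jensen, Tue evening→Santos, Wed morning→Chen, Wed afternoon→Petrov.
Loads: Petrov 2, Santos 2, Lindqvist 2, Chen 2, Jensen 2 — all ≤ 2.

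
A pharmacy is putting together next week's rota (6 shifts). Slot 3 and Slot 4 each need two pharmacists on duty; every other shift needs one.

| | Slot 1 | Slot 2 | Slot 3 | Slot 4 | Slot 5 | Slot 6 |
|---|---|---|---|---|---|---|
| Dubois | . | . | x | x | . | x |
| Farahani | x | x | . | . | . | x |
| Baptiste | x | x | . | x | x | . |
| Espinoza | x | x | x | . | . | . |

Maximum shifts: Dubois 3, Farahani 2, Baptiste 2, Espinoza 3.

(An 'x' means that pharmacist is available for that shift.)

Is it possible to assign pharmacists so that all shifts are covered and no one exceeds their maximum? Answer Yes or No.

Slot 3 can only be covered by Dubois and Espinoza, so that assignment is forced.
Slot 4 can only be covered by Dubois and Baptiste, so that assignment is forced.
Slot 5 can only be covered by Baptiste, so that assignment is forced.
One valid schedule: Slot 1→Farahani, Slot 2→Farahani, Slot 3→Dubois+Espinoza, Slot 4→Dubois+Baptiste, Slot 5→Baptiste, Slot 6→Dubois.
Loads: Dubois 3/3, Farahani 2/2, Baptiste 2/2, Espinoza 1/3 — all within limits.

Yes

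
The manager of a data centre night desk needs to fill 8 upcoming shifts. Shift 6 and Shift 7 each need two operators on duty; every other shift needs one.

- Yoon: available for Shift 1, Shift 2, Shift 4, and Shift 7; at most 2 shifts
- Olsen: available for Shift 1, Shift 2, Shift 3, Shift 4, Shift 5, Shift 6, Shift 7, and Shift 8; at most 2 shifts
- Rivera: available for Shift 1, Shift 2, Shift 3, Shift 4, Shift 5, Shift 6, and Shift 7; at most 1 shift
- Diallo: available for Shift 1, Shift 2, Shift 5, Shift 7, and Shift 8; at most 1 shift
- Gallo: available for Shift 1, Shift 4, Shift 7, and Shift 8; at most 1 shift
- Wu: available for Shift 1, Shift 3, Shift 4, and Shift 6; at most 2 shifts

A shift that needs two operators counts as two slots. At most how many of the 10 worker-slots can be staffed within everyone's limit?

Total capacity across all operators is 2+2+1+1+1+2 = 9, and 10 slots are needed, so at most 9 can be filled.
An assignment achieving 9: Shift 1→Wu, Shift 2→Yoon, Shift 3→Olsen, Shift 4→Yoon, Shift 5→Olsen, Shift 6→Rivera+Wu, Shift 7→Gallo, Shift 8→Diallo.
Loads: Yoon 2/2, Olsen 2/2, Rivera 1/1, Diallo 1/1, Gallo 1/1, Wu 2/2.

9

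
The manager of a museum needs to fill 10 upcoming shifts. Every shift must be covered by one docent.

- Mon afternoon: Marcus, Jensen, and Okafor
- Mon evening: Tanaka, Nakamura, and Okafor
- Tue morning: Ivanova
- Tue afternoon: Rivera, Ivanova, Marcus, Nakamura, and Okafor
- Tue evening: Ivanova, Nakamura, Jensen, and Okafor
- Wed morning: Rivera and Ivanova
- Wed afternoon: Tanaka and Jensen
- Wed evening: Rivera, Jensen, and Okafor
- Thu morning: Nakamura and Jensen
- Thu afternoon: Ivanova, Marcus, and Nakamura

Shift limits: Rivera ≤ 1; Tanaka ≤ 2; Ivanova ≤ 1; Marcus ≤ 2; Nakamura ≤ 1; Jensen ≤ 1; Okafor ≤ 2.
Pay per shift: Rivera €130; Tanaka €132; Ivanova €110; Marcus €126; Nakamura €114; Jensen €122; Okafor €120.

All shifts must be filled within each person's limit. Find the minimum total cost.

€1232

Tue morning can only be covered by Ivanova, so that assignment is forced.
Picking the cheapest available docent for each shift independently would cost €1140, but that ignores the shift limits.
An optimal schedule: Mon afternoon→Marcus, Mon evening→Tanaka, Tue morning→Ivanova, Tue afternoon→Okafor, Tue evening→Okafor, Wed morning→Rivera, Wed afternoon→Tanaka, Wed evening→Jensen, Thu morning→Nakamura, Thu afternoon→Marcus.
Total: 126 + 132 + 110 + 120 + 120 + 130 + 132 + 122 + 114 + 126 = €1232.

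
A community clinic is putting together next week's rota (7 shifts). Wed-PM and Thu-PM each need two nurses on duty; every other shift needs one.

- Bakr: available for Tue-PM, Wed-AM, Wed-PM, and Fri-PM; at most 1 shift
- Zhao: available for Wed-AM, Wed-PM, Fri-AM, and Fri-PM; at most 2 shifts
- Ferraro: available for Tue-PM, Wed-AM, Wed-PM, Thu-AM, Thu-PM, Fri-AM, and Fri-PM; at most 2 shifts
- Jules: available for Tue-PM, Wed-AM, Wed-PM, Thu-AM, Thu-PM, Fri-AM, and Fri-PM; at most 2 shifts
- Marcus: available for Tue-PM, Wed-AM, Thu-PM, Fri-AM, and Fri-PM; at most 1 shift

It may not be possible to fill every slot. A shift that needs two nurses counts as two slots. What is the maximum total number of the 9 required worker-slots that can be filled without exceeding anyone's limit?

Total capacity across all nurses is 1+2+2+2+1 = 8, and 9 slots are needed, so at most 8 can be filled.
An assignment achieving 8: Tue-PM→Bakr, Wed-AM→Marcus, Wed-PM→Zhao+Jules, Thu-AM→Ferraro, Thu-PM→Ferraro+Jules, Fri-AM→Zhao.
Loads: Bakr 1/1, Zhao 2/2, Ferraro 2/2, Jules 2/2, Marcus 1/1.

8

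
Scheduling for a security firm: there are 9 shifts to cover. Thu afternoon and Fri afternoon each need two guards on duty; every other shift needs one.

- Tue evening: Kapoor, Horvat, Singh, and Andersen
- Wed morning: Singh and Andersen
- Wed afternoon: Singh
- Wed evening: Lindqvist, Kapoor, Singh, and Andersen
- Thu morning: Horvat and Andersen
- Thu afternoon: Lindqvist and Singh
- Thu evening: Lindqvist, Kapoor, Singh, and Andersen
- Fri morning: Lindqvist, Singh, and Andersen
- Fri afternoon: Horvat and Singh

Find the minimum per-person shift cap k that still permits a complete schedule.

3

With 5 guards and 11 worker-slots to fill, someone must work at least ⌈11/5⌉ = 3 shifts, so k ≥ 3.
k = 3 works: Tue evening→Kapoor, Wed morning→Andersen, Wed afternoon→Singh, Wed evening→Lindqvist, Thu morning→Horvat, Thu afternoon→Lindqvist+Singh, Thu evening→Kapoor, Fri morning→Lindqvist, Fri afternoon→Horvat+Singh.
Loads: Lindqvist 3, Kapoor 2, Horvat 2, Singh 3, Andersen 1 — all ≤ 3.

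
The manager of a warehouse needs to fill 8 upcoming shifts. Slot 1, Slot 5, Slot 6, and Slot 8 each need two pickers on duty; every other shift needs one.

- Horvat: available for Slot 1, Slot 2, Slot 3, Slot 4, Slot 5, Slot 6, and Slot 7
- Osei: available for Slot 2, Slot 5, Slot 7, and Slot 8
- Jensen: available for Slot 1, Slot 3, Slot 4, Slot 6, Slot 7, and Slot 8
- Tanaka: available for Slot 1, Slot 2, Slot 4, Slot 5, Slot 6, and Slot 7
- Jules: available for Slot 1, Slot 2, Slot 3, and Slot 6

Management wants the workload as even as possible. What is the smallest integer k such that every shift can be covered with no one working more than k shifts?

3

With 5 pickers and 12 worker-slots to fill, someone must work at least ⌈12/5⌉ = 3 shifts, so k ≥ 3.
k = 3 works: Slot 1→Jensen+Tanaka, Slot 2→Osei, Slot 3→Horvat, Slot 4→Horvat, Slot 5→Horvat+Osei, Slot 6→Tanaka+Jules, Slot 7→Jensen, Slot 8→Osei+Jensen.
Loads: Horvat 3, Osei 3, Jensen 3, Tanaka 2, Jules 1 — all ≤ 3.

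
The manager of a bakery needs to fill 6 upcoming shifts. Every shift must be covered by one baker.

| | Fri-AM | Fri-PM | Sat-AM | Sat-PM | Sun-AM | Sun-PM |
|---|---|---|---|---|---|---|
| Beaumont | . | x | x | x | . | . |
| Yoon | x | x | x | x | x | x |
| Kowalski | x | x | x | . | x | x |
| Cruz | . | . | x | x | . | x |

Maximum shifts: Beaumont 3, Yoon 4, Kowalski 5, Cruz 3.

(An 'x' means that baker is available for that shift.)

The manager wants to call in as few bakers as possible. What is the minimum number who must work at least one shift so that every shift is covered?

6 slots to fill and no one can take more than 5, so at least ⌈6/5⌉ = 2 bakers are needed.
Beaumont and Yoon alone can cover everything: Fri-AM→Yoon, Fri-PM→Beaumont, Sat-AM→Beaumont, Sat-PM→Beaumont, Sun-AM→Yoon, Sun-PM→Yoon.

2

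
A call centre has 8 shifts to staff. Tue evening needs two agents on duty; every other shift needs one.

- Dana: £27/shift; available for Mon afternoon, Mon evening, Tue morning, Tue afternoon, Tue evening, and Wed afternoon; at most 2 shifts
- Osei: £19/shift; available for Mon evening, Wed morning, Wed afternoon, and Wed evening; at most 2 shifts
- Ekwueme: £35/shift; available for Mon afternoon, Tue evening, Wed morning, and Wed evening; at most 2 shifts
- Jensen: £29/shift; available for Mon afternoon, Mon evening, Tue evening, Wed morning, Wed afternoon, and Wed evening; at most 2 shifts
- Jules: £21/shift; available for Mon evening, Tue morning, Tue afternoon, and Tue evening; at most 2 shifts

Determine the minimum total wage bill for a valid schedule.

£227

Picking the cheapest available agent for each shift independently would cost £193, but that ignores the shift limits.
An optimal schedule: Mon afternoon→Dana, Mon evening→Dana, Tue morning→Jules, Tue afternoon→Jules, Tue evening→Jensen+Ekwueme, Wed morning→Osei, Wed afternoon→Osei, Wed evening→Jensen.
Total: 27 + 27 + 21 + 21 + 29 + 35 + 19 + 19 + 29 = £227.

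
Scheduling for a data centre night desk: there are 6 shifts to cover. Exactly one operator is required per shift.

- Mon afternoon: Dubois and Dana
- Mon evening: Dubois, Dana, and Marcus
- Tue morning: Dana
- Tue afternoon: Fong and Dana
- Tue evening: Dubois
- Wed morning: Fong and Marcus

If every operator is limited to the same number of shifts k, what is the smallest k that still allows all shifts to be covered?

2

With 4 operators and 6 worker-slots to fill, someone must work at least ⌈6/4⌉ = 2 shifts, so k ≥ 2.
k = 2 works: Mon afternoon→Dubois, Mon evening→Dana, Tue morning→Dana, Tue afternoon→Fong, Tue evening→Dubois, Wed morning→Fong.
Loads: Fong 2, Dubois 2, Dana 2, Marcus 0 — all ≤ 2.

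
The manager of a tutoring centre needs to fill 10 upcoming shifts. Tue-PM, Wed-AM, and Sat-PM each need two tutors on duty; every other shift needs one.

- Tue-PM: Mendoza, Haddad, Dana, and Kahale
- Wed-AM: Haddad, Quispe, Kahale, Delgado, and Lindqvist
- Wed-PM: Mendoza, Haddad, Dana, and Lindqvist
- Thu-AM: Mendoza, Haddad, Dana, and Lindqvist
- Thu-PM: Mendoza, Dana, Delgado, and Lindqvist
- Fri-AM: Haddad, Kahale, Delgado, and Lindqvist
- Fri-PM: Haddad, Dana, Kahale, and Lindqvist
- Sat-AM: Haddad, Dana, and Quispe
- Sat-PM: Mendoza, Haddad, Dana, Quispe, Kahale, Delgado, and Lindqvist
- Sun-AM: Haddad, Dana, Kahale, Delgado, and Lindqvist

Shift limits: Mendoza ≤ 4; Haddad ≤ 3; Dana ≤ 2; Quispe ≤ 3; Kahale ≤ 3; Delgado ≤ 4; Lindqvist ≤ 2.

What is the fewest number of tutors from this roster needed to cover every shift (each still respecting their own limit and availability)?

4

13 slots to fill and no one can take more than 4, so at least ⌈13/4⌉ = 4 tutors are needed.
Mendoza, Haddad, Dana, and Delgado alone can cover everything: Tue-PM→Mendoza+Dana, Wed-AM→Haddad+Delgado, Wed-PM→Mendoza, Thu-AM→Mendoza, Thu-PM→Delgado, Fri-AM→Haddad, Fri-PM→Haddad, Sat-AM→Dana, Sat-PM→Mendoza+Delgado, Sun-AM→Delgado.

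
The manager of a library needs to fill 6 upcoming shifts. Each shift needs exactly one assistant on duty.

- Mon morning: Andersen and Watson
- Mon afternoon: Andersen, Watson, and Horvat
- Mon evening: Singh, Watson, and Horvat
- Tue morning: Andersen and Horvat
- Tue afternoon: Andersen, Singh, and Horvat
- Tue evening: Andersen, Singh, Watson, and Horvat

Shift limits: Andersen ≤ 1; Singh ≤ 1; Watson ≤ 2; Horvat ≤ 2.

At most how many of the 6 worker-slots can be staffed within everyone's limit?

6

Total capacity across all assistants is 1+1+2+2 = 6, and 6 slots are needed, so at most 6 can be filled.
An assignment achieving 6: Mon morning→Andersen, Mon afternoon→Watson, Mon evening→Singh, Tue morning→Horvat, Tue afternoon→Horvat, Tue evening→Watson.
Loads: Andersen 1/1, Singh 1/1, Watson 2/2, Horvat 2/2.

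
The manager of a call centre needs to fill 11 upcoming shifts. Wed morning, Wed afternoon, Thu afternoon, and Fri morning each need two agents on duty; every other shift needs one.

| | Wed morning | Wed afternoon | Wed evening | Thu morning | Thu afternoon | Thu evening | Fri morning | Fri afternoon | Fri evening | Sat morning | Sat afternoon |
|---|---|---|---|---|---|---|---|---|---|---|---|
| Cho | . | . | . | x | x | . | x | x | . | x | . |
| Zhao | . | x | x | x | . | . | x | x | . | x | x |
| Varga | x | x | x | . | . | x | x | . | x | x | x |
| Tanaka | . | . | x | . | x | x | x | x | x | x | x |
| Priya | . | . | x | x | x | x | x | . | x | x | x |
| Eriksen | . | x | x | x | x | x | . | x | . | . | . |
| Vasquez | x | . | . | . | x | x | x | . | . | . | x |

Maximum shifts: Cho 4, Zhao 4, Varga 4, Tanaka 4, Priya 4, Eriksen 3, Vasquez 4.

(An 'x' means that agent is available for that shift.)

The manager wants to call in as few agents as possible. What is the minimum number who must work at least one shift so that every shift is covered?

4

15 slots to fill and no one can take more than 4, so at least ⌈15/4⌉ = 4 agents are needed.
Cho, Zhao, Varga, and Vasquez alone can cover everything: Wed morning→Varga+Vasquez, Wed afternoon→Zhao+Varga, Wed evening→Zhao, Thu morning→Cho, Thu afternoon→Cho+Vasquez, Thu evening→Varga, Fri morning→Zhao+Vasquez, Fri afternoon→Cho, Fri evening→Varga, Sat morning→Cho, Sat afternoon→Zhao.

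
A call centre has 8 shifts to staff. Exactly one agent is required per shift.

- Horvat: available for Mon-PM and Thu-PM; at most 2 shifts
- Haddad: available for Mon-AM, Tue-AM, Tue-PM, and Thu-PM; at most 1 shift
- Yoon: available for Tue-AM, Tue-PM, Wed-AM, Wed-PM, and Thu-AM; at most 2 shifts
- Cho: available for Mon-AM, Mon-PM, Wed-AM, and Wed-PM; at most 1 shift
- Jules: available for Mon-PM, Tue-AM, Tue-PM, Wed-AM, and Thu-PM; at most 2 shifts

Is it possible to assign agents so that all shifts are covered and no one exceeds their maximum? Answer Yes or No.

Yes

Thu-AM can only be covered by Yoon, so that assignment is forced.
One valid schedule: Mon-AM→Haddad, Mon-PM→Horvat, Tue-AM→Jules, Tue-PM→Jules, Wed-AM→Cho, Wed-PM→Yoon, Thu-AM→Yoon, Thu-PM→Horvat.
Loads: Horvat 2/2, Haddad 1/1, Yoon 2/2, Cho 1/1, Jules 2/2 — all within limits.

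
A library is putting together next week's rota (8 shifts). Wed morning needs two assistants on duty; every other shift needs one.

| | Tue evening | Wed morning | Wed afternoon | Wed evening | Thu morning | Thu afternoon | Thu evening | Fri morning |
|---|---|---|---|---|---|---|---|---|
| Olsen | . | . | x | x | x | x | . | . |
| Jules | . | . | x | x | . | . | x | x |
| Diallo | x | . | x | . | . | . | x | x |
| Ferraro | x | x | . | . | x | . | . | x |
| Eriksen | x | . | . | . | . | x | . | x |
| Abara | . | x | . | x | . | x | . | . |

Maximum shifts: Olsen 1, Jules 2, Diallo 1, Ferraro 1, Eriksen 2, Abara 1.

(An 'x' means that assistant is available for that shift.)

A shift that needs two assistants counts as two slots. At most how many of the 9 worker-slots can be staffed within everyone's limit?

8

Total capacity across all assistants is 1+2+1+1+2+1 = 8, and 9 slots are needed, so at most 8 can be filled.
An assignment achieving 8: Tue evening→Diallo, Wed morning→Ferraro+Abara, Wed afternoon→Jules, Thu morning→Olsen, Thu afternoon→Eriksen, Thu evening→Jules, Fri morning→Eriksen.
Loads: Olsen 1/1, Jules 2/2, Diallo 1/1, Ferraro 1/1, Eriksen 2/2, Abara 1/1.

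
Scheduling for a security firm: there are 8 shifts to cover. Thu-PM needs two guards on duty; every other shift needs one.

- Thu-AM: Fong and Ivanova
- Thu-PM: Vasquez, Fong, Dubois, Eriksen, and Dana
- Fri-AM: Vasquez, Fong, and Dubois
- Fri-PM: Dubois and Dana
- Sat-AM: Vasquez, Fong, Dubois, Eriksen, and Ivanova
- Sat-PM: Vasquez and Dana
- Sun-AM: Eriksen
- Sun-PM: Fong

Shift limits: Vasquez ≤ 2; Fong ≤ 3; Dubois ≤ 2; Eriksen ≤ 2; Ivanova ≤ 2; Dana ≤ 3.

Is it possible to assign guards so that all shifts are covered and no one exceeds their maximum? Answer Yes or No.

Yes

Sun-AM can only be covered by Eriksen, so that assignment is forced.
Sun-PM can only be covered by Fong, so that assignment is forced.
One valid schedule: Thu-AM→Fong, Thu-PM→Dubois+Eriksen, Fri-AM→Vasquez, Fri-PM→Dubois, Sat-AM→Fong, Sat-PM→Vasquez, Sun-AM→Eriksen, Sun-PM→Fong.
Loads: Vasquez 2/2, Fong 3/3, Dubois 2/2, Eriksen 2/2, Ivanova 0/2, Dana 0/3 — all within limits.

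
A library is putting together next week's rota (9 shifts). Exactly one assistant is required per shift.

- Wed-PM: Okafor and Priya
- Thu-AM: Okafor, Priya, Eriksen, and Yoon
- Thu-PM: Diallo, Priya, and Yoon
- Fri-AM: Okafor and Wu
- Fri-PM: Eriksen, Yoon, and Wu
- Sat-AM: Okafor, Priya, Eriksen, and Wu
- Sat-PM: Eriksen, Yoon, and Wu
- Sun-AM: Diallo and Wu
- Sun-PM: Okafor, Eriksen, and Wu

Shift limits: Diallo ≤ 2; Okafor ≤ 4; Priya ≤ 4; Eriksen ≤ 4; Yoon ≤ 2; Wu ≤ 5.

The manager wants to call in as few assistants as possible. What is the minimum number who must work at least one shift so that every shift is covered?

9 slots to fill and no one can take more than 5, so at least ⌈9/5⌉ = 2 assistants are needed.
Priya and Wu alone can cover everything: Wed-PM→Priya, Thu-AM→Priya, Thu-PM→Priya, Fri-AM→Wu, Fri-PM→Wu, Sat-AM→Priya, Sat-PM→Wu, Sun-AM→Wu, Sun-PM→Wu.

2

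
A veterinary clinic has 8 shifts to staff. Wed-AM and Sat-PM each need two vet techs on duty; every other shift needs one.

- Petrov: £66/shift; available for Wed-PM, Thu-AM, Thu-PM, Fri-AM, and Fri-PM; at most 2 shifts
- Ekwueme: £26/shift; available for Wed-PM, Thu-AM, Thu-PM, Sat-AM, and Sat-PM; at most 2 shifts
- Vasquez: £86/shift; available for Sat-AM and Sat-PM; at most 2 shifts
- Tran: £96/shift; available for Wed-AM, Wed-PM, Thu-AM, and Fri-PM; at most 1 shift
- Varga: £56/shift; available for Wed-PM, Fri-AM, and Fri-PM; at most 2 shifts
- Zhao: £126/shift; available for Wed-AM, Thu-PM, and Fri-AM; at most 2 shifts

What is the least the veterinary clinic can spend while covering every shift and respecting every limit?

Wed-AM can only be covered by Tran and Zhao, so that assignment is forced.
Sat-PM can only be covered by Ekwueme and Vasquez, so that assignment is forced.
Picking the cheapest available vet tech for each shift independently would cost £550, but that ignores the shift limits.
An optimal schedule: Wed-AM→Tran+Zhao, Wed-PM→Petrov, Thu-AM→Ekwueme, Thu-PM→Petrov, Fri-AM→Varga, Fri-PM→Varga, Sat-AM→Vasquez, Sat-PM→Ekwueme+Vasquez.
Total: 96 + 126 + 66 + 26 + 66 + 56 + 56 + 86 + 26 + 86 = £690.

£690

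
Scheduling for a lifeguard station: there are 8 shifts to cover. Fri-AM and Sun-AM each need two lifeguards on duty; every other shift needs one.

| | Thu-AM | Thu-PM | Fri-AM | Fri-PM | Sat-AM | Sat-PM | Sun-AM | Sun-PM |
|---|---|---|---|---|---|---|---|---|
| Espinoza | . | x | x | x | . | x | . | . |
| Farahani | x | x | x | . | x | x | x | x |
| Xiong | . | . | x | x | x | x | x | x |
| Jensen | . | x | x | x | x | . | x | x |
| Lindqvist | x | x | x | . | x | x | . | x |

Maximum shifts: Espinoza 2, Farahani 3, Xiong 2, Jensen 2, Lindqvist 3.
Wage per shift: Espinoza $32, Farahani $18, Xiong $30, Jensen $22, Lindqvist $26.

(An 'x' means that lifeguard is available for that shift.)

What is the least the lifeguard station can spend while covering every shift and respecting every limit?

$236

Picking the cheapest available lifeguard for each shift independently would cost $192, but that ignores the shift limits.
An optimal schedule: Thu-AM→Farahani, Thu-PM→Farahani, Fri-AM→Lindqvist+Xiong, Fri-PM→Jensen, Sat-AM→Lindqvist, Sat-PM→Lindqvist, Sun-AM→Farahani+Jensen, Sun-PM→Xiong.
Total: 18 + 18 + 26 + 30 + 22 + 26 + 26 + 18 + 22 + 30 = $236.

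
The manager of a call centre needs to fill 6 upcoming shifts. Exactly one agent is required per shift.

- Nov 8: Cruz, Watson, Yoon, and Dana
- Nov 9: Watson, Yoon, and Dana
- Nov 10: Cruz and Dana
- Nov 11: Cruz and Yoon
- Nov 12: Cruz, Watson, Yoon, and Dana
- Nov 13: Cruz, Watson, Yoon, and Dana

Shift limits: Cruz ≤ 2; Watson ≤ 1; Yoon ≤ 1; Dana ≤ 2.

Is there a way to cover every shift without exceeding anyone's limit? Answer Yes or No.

One valid schedule: Nov 8→Yoon, Nov 9→Watson, Nov 10→Cruz, Nov 11→Cruz, Nov 12→Dana, Nov 13→Dana.
Loads: Cruz 2/2, Watson 1/1, Yoon 1/1, Dana 2/2 — all within limits.

Yes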